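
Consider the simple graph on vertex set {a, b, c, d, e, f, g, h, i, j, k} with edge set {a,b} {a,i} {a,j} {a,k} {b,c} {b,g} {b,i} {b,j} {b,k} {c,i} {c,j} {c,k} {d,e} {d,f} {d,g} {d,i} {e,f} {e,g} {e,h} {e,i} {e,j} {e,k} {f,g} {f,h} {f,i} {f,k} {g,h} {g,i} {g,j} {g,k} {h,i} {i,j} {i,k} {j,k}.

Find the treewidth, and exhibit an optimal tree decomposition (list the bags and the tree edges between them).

The largest bag has 5 vertices, giving width 4; this decomposition certifies tw(G) ≤ 4. Conversely, {e, g, i, j, k} is a clique of size 5, and the vertices of any clique must share a bag in every tree decomposition; so some bag has ≥ 5 vertices and tw(G) ≥ 4. Therefore the treewidth is 4.

Treewidth 4.
Bags: B1 = {e, f, g, i, k}  B2 = {e, g, i, j, k}  B3 = {e, f, g, h, i}  B4 = {b, g, i, j, k}  B5 = {b, c, i, j, k}  B6 = {a, b, i, j, k}  B7 = {d, e, f, g, i}
Tree: B1–B2, B1–B3, B2–B4, B4–B5, B4–B6, B1–B7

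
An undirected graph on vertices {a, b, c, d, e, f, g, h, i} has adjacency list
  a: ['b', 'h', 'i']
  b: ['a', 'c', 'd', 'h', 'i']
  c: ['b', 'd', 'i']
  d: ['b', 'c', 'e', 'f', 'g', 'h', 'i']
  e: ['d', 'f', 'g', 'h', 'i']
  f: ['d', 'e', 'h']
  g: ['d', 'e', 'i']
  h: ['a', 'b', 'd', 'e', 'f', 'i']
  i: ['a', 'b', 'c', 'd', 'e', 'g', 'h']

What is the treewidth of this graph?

A width-3 tree decomposition is:
Bags: B1 = {d, e, h, i}  B2 = {b, d, h, i}  B3 = {b, c, d, i}  B4 = {d, e, f, h}  B5 = {a, b, h, i}  B6 = {d, e, g, i}
Tree: B1–B2, B2–B3, B1–B4, B2–B5, B1–B6
Every bag has size at most 4, so the width is 4 − 1 = 3 and tw(G) ≤ 3. For the lower bound, the 4 vertices {d, e, f, h} are pairwise adjacent, and any tree decomposition puts a clique entirely inside one bag — forcing width ≥ 3. The upper and lower bounds meet at 3, so that is the treewidth.

3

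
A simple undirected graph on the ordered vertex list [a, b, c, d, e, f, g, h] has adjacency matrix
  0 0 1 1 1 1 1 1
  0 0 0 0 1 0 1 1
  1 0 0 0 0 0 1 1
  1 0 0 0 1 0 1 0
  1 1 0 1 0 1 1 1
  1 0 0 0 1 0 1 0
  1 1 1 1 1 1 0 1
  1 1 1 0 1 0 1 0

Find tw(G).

3

A width-3 tree decomposition is:
Bags: B1 = {a, e, g, h}  B2 = {a, c, g, h}  B3 = {b, e, g, h}  B4 = {a, d, e, g}  B5 = {a, e, f, g}
Tree: B1–B2, B1–B3, B1–B4, B4–B5
Each bag holds 4 vertices, so the decomposition has width 3, which upper-bounds the treewidth. Conversely, {a, d, e, g} is a clique of size 4, and the vertices of any clique must share a bag in every tree decomposition; so some bag has ≥ 4 vertices and tw(G) ≥ 3. Hence tw(G) = 3 exactly.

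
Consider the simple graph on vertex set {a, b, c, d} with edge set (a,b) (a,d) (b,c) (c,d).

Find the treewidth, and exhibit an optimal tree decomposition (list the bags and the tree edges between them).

Treewidth 2.
One optimal decomposition is:
Bags: B1 = {b, c, d}  B2 = {a, b, d}
Tree: B1–B2

Each bag holds 3 vertices, so the decomposition has width 2, which upper-bounds the treewidth. Since b–c–d–a–b is a cycle in G, G is not acyclic. Forests are exactly the graphs of treewidth ≤ 1, so tw(G) ≥ 2. Combining the bounds, tw(G) = 2.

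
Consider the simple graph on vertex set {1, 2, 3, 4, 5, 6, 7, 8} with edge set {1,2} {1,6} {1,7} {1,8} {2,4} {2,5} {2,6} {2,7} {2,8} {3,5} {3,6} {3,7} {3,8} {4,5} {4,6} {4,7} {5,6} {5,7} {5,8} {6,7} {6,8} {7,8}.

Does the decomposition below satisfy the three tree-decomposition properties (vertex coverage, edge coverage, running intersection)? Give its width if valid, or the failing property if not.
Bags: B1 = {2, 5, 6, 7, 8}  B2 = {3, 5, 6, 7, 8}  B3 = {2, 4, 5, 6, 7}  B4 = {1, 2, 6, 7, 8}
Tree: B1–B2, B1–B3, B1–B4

Yes; width 4.

Checking the three conditions: (i) the bags cover all of {1, 2, 3, 4, 5, 6, 7, 8}; (ii) for each edge, some bag contains both endpoints; (iii) the bags containing any fixed vertex form a subtree. All hold, so the decomposition is valid with width 5 − 1 = 4.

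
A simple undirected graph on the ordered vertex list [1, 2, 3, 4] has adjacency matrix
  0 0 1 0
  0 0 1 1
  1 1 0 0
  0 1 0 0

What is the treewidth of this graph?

1

A width-1 tree decomposition is:
Bags: B1 = {1, 3}  B2 = {2, 3}  B3 = {2, 4}
Tree: B1–B2, B2–B3
The largest bag has 2 vertices, giving width 1; this decomposition certifies tw(G) ≤ 1. Since G has at least one edge (e.g. 3–1), it is not an edgeless graph, so tw(G) ≥ 1. Therefore the treewidth is 1.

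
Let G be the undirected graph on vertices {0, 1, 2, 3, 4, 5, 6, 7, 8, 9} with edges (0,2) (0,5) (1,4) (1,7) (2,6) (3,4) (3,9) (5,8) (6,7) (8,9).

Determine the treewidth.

2

A width-2 tree decomposition is:
Bags: B1 = {1, 3, 4}  B2 = {1, 3, 9}  B3 = {1, 8, 9}  B4 = {1, 5, 8}  B5 = {0, 1, 5}  B6 = {0, 1, 2}  B7 = {1, 2, 6}  B8 = {1, 6, 7}
Tree: B1–B2, B2–B3, B3–B4, B4–B5, B5–B6, B6–B7, B7–B8
The largest bag has 3 vertices, giving width 2; this decomposition certifies tw(G) ≤ 2. For the lower bound, G contains the cycle 1–4–3–9–8–5–0–2–6–7–1, so G is not a forest; only forests have treewidth ≤ 1, hence tw(G) ≥ 2. Combining the bounds, tw(G) = 2.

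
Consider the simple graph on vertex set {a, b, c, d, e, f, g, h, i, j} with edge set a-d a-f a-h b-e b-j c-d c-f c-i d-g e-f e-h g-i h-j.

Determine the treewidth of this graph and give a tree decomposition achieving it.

Every bag has size at most 3, so the width is 3 − 1 = 2 and tw(G) ≤ 2. The edges b–j–h–e–b form a cycle, so G is not a tree and its treewidth is at least 2. Therefore the treewidth is 2.

Treewidth 2.
One optimal decomposition is:
Bags: B1 = {b, e, j}  B2 = {e, h, j}  B3 = {e, f, h}  B4 = {a, f, h}  B5 = {a, c, f}  B6 = {a, c, d}  B7 = {c, d, i}  B8 = {d, g, i}
Tree: B1–B2, B2–B3, B3–B4, B4–B5, B5–B6, B6–B7, B7–B8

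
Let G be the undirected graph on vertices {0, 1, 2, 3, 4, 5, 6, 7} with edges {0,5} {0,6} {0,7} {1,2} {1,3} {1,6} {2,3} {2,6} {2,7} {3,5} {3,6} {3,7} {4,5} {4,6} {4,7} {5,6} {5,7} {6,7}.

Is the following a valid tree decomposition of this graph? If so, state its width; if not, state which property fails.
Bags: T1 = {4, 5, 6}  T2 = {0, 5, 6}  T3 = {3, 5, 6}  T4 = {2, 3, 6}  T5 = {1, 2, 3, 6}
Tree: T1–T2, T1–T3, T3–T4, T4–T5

A tree decomposition must satisfy three properties: every vertex lies in some bag; for every edge, both endpoints lie together in some bag; and for every vertex, the bags containing it form a connected subtree. Here vertex 7 appears in no bag, so the decomposition is invalid.

No — vertex 7 appears in no bag.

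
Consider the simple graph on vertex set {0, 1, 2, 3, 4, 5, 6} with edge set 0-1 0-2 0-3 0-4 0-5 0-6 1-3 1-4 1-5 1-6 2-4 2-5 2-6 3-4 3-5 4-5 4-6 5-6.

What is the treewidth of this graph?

A width-4 tree decomposition is:
Bags: B1 = {0, 1, 4, 5, 6}  B2 = {0, 1, 3, 4, 5}  B3 = {0, 2, 4, 5, 6}
Tree: B1–B2, B1–B3
The largest bag has 5 vertices, giving width 4; this decomposition certifies tw(G) ≤ 4. On the other hand G contains the 5-clique {0, 1, 3, 4, 5}. A clique must lie in a single bag of any decomposition, so no decomposition can have width below 4. Combining the bounds, tw(G) = 4.

4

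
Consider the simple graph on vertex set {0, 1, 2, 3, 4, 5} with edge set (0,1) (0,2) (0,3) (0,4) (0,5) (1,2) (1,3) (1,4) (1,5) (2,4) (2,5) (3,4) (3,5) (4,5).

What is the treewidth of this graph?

4

A width-4 tree decomposition is:
Bags: B1 = {0, 1, 3, 4, 5}  B2 = {0, 1, 2, 4, 5}
Tree: B1–B2
The largest bag has 5 vertices, giving width 4; this decomposition certifies tw(G) ≤ 4. For the lower bound, the 5 vertices {0, 1, 2, 4, 5} are pairwise adjacent, and any tree decomposition puts a clique entirely inside one bag — forcing width ≥ 4. The upper and lower bounds meet at 4, so that is the treewidth.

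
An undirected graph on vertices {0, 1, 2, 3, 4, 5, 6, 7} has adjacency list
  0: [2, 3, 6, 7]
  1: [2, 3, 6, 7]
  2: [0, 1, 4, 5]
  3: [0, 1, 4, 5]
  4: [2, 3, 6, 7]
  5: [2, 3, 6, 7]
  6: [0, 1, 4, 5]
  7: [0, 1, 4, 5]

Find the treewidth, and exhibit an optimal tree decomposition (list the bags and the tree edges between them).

Each bag holds 5 vertices, so the decomposition has width 4, which upper-bounds the treewidth. For the lower bound: the 5 vertex sets {0,2}, {4,6}, {3,5}, {1}, {7} are disjoint, each induces a connected subgraph, and every pair is joined by at least one edge of G. Contracting each set to a single vertex therefore yields K_{5} as a minor, and since treewidth is minor-monotone, tw(G) ≥ tw(K_{5}) = 4. Therefore the treewidth is 4.

Treewidth 4.
One optimal decomposition is:
Bags: B1 = {0, 1, 2, 4, 5}  B2 = {0, 1, 4, 5, 6}  B3 = {0, 1, 3, 4, 5}  B4 = {0, 1, 4, 5, 7}
Tree: B1–B2, B2–B3, B3–B4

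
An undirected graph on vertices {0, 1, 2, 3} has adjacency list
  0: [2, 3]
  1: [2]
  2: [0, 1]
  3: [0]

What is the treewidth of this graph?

A width-1 tree decomposition is:
Bags: B1 = {0, 3}  B2 = {0, 2}  B3 = {1, 2}
Tree: B1–B2, B2–B3
Every bag has size at most 2, so the width is 2 − 1 = 1 and tw(G) ≤ 1. Since G has at least one edge (e.g. 3–0), it is not an edgeless graph, so tw(G) ≥ 1. Therefore the treewidth is 1.

1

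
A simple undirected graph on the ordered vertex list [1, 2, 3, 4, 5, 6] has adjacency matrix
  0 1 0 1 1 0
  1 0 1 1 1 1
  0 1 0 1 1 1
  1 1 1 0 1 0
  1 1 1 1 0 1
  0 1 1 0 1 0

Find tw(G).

A width-3 tree decomposition is:
Bags: B1 = {2, 3, 5, 6}  B2 = {2, 3, 4, 5}  B3 = {1, 2, 4, 5}
Tree: B1–B2, B2–B3
Each bag holds 4 vertices, so the decomposition has width 3, which upper-bounds the treewidth. On the other hand G contains the 4-clique {1, 2, 4, 5}. A clique must lie in a single bag of any decomposition, so no decomposition can have width below 3. The upper and lower bounds meet at 3, so that is the treewidth.

3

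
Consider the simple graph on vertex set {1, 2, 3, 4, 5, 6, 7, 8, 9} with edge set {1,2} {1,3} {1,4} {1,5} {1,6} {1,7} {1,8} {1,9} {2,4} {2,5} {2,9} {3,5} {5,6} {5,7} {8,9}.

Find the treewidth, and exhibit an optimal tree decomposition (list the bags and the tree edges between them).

Treewidth 2.
One such decomposition:
Bags: B1 = {1, 5, 6}  B2 = {1, 3, 5}  B3 = {1, 2, 5}  B4 = {1, 2, 9}  B5 = {1, 8, 9}  B6 = {1, 5, 7}  B7 = {1, 2, 4}
Tree: B1–B2, B1–B3, B3–B4, B4–B5, B3–B6, B4–B7

Each bag holds 3 vertices, so the decomposition has width 2, which upper-bounds the treewidth. On the other hand G contains the 3-clique {1, 8, 9}. A clique must lie in a single bag of any decomposition, so no decomposition can have width below 2. Combining the bounds, tw(G) = 2.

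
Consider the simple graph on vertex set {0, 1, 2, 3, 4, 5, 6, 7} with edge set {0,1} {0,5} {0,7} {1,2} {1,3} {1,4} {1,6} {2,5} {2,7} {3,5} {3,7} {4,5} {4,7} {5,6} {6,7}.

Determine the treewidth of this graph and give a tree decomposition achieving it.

Every bag has size at most 4, so the width is 4 − 1 = 3 and tw(G) ≤ 3. For the lower bound: the 4 vertex sets {3,5}, {1,6}, {7}, {0} are disjoint, each induces a connected subgraph, and every pair is joined by at least one edge of G. Contracting each set to a single vertex therefore yields K_{4} as a minor, and since treewidth is minor-monotone, tw(G) ≥ tw(K_{4}) = 3. Combining the bounds, tw(G) = 3.

Treewidth 3.
Bags: B1 = {1, 3, 5, 7}  B2 = {1, 5, 6, 7}  B3 = {0, 1, 5, 7}  B4 = {1, 4, 5, 7}  B5 = {1, 2, 5, 7}
Tree: B1–B2, B2–B3, B3–B4, B4–B5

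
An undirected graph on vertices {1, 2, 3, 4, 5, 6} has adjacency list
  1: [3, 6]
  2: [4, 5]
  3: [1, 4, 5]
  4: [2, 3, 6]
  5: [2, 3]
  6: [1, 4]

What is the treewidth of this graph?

2

A width-2 tree decomposition is:
Bags: B1 = {2, 4, 5}  B2 = {3, 4, 5}  B3 = {3, 4, 6}  B4 = {1, 3, 6}
Tree: B1–B2, B2–B3, B3–B4
Every bag has size at most 3, so the width is 3 − 1 = 2 and tw(G) ≤ 2. Since 2–5–3–4–2 is a cycle in G, G is not acyclic. Forests are exactly the graphs of treewidth ≤ 1, so tw(G) ≥ 2. Therefore the treewidth is 2.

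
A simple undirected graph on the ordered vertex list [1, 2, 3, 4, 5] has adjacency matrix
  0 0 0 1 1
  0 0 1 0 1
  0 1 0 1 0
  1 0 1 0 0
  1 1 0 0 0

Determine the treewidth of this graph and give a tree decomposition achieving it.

Treewidth 2.
One such decomposition:
Bags: B1 = {2, 3, 4}  B2 = {1, 2, 4}  B3 = {1, 2, 5}
Tree: B1–B2, B2–B3

The largest bag has 3 vertices, giving width 2; this decomposition certifies tw(G) ≤ 2. For the lower bound, G contains the cycle 2–3–4–1–5–2, so G is not a forest; only forests have treewidth ≤ 1, hence tw(G) ≥ 2. Combining the bounds, tw(G) = 2.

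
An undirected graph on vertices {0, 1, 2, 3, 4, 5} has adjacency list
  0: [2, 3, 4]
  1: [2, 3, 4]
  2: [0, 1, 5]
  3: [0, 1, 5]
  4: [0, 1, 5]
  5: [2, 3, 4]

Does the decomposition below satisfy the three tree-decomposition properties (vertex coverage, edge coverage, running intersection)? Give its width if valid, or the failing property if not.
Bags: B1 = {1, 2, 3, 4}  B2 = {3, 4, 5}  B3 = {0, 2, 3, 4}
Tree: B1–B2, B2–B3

No — edge (2,5) lies in no bag.

A tree decomposition must satisfy three properties: every vertex lies in some bag; for every edge, both endpoints lie together in some bag; and for every vertex, the bags containing it form a connected subtree. Here edge (2,5) lies in no bag, so the decomposition is invalid.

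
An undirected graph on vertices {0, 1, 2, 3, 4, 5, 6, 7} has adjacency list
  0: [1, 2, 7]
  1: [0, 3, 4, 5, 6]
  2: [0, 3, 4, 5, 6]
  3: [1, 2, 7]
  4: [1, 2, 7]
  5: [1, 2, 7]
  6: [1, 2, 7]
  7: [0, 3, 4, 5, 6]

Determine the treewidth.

A width-3 tree decomposition is:
Bags: B1 = {0, 1, 2, 7}  B2 = {1, 2, 3, 7}  B3 = {1, 2, 4, 7}  B4 = {1, 2, 6, 7}  B5 = {1, 2, 5, 7}
Tree: B1–B2, B2–B3, B3–B4, B4–B5
The largest bag has 4 vertices, giving width 3; this decomposition certifies tw(G) ≤ 3. For the lower bound: the 4 vertex sets {0,7}, {2,3}, {1}, {4} are disjoint, each induces a connected subgraph, and every pair is joined by at least one edge of G. Contracting each set to a single vertex therefore yields K_{4} as a minor, and since treewidth is minor-monotone, tw(G) ≥ tw(K_{4}) = 3. The upper and lower bounds meet at 3, so that is the treewidth.

3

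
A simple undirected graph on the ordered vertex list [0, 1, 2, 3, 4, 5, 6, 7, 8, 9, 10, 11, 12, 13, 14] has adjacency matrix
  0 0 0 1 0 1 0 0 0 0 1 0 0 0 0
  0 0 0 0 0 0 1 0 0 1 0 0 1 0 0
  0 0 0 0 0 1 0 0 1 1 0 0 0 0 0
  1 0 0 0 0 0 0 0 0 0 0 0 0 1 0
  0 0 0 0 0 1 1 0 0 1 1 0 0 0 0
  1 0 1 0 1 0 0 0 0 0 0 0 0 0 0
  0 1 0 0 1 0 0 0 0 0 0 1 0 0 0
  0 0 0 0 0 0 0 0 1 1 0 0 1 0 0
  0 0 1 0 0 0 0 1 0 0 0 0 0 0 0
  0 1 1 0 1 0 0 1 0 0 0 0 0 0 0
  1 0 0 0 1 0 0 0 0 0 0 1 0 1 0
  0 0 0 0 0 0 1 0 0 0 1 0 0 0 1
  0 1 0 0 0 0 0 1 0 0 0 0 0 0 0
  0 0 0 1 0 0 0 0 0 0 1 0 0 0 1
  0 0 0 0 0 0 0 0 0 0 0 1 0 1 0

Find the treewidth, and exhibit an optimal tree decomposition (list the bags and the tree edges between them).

The largest bag has 4 vertices, giving width 3; this decomposition certifies tw(G) ≤ 3. For the lower bound: the 4 vertex sets {7,8,12}, {2}, {9}, {1,4,5,6} are disjoint, each induces a connected subgraph, and every pair is joined by at least one edge of G. Contracting each set to a single vertex therefore yields K_{4} as a minor, and since treewidth is minor-monotone, tw(G) ≥ tw(K_{4}) = 3. Therefore the treewidth is 3.

Treewidth 3.
One such decomposition:
Bags: B1 = {2, 7, 8, 12}  B2 = {2, 7, 9, 12}  B3 = {1, 2, 9, 12}  B4 = {1, 2, 5, 9}  B5 = {1, 4, 5, 9}  B6 = {1, 4, 5, 6}  B7 = {0, 4, 5, 6}  B8 = {0, 4, 6, 10}  B9 = {0, 6, 10, 11}  B10 = {0, 3, 10, 11}  B11 = {3, 10, 11, 13}  B12 = {3, 11, 13, 14}
Tree: B1–B2, B2–B3, B3–B4, B4–B5, B5–B6, B6–B7, B7–B8, B8–B9, B9–B10, B10–B11, B11–B12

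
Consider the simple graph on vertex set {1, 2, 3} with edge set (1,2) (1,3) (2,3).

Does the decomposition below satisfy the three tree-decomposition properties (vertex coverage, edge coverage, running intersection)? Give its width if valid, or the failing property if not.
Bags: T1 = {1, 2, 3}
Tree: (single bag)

Yes; width 2.

Every vertex of G appears in some bag (union = {1, 2, 3}); every edge is covered by a bag; and for each vertex v the set of bags containing v is connected in the bag tree. The decomposition is therefore valid. The largest bag has 3 vertices, so the width is 2.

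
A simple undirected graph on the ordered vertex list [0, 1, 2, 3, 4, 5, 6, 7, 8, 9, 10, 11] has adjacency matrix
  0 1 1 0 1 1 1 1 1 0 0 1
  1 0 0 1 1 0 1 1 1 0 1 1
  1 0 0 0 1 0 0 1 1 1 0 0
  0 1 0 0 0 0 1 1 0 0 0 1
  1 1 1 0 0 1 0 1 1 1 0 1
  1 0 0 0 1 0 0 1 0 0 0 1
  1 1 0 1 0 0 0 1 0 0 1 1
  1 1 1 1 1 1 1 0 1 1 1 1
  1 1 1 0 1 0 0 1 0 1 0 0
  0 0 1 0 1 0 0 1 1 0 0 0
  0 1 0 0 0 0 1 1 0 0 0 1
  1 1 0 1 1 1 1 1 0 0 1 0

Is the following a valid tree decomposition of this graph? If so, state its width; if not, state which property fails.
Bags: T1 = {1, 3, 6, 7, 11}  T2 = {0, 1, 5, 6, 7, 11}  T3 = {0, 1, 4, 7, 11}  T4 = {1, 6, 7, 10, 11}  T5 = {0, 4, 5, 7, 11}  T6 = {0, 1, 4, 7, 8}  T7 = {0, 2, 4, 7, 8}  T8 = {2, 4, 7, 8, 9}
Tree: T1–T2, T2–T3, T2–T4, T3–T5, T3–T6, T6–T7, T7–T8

No — bags containing vertex 5 are not connected in the tree.

A tree decomposition must satisfy three properties: every vertex lies in some bag; for every edge, both endpoints lie together in some bag; and for every vertex, the bags containing it form a connected subtree. Here bags containing vertex 5 are not connected in the tree, so the decomposition is invalid.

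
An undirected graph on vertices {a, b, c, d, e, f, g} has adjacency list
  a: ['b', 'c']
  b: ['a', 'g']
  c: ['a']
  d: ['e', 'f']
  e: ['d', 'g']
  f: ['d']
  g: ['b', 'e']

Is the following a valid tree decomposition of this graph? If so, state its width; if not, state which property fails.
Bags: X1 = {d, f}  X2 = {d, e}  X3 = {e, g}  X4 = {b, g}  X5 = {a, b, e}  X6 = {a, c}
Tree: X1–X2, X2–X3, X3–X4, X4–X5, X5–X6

No — bags containing vertex e are not connected in the tree.

A tree decomposition must satisfy three properties: every vertex lies in some bag; for every edge, both endpoints lie together in some bag; and for every vertex, the bags containing it form a connected subtree. Here bags containing vertex e are not connected in the tree, so the decomposition is invalid.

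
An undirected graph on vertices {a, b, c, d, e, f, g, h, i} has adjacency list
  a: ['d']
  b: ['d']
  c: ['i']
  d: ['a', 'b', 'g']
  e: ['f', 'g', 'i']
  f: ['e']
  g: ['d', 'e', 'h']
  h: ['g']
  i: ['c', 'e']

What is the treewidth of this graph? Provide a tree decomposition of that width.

Treewidth 1.
Bags: B1 = {e, g}  B2 = {d, g}  B3 = {e, i}  B4 = {c, i}  B5 = {a, d}  B6 = {g, h}  B7 = {e, f}  B8 = {b, d}
Tree: B1–B2, B1–B3, B3–B4, B2–B5, B1–B6, B1–B7, B2–B8

Every bag has size at most 2, so the width is 2 − 1 = 1 and tw(G) ≤ 1. G has an edge, so its treewidth is at least 1. The upper and lower bounds meet at 1, so that is the treewidth.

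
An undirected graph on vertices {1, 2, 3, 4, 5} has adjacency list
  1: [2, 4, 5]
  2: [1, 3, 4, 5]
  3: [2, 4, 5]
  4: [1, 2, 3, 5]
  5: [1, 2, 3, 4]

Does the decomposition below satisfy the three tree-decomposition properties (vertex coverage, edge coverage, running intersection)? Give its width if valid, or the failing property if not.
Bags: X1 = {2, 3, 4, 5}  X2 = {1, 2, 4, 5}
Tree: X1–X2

Yes; width 3.

Every vertex of G appears in some bag (union = {1, 2, 3, 4, 5}); every edge is covered by a bag; and for each vertex v the set of bags containing v is connected in the bag tree. The decomposition is therefore valid. The largest bag has 4 vertices, so the width is 3.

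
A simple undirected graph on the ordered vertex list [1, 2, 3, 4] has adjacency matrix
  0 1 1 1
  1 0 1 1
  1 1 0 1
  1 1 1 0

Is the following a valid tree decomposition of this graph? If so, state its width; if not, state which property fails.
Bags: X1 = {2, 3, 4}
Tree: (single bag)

No — vertex 1 appears in no bag.

A tree decomposition must satisfy three properties: every vertex lies in some bag; for every edge, both endpoints lie together in some bag; and for every vertex, the bags containing it form a connected subtree. Here vertex 1 appears in no bag, so the decomposition is invalid.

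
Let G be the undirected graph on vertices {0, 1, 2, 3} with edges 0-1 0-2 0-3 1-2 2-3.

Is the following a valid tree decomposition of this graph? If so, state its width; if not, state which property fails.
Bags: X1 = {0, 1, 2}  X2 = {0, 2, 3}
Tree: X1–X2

Every vertex of G appears in some bag (union = {0, 1, 2, 3}); every edge is covered by a bag; and for each vertex v the set of bags containing v is connected in the bag tree. The decomposition is therefore valid. The largest bag has 3 vertices, so the width is 2.

Yes; width 2.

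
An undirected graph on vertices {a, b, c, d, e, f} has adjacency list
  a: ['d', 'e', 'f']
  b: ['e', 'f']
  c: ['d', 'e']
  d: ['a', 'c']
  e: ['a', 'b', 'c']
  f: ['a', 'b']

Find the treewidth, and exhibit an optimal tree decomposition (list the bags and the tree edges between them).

Treewidth 2.
One optimal decomposition is:
Bags: B1 = {a, c, d}  B2 = {a, c, e}  B3 = {a, e, f}  B4 = {b, e, f}
Tree: B1–B2, B2–B3, B3–B4

The largest bag has 3 vertices, giving width 2; this decomposition certifies tw(G) ≤ 2. Since d–c–e–a–d is a cycle in G, G is not acyclic. Forests are exactly the graphs of treewidth ≤ 1, so tw(G) ≥ 2. Hence tw(G) = 2 exactly.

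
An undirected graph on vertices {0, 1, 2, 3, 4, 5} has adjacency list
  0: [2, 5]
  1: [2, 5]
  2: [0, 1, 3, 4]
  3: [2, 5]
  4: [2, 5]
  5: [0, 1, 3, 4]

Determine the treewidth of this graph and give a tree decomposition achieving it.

Every bag has size at most 3, so the width is 3 − 1 = 2 and tw(G) ≤ 2. The edges 2–3–5–1–2 form a cycle, so G is not a tree and its treewidth is at least 2. Combining the bounds, tw(G) = 2.

Treewidth 2.
One such decomposition:
Bags: B1 = {2, 3, 5}  B2 = {1, 2, 5}  B3 = {2, 4, 5}  B4 = {0, 2, 5}
Tree: B1–B2, B2–B3, B3–B4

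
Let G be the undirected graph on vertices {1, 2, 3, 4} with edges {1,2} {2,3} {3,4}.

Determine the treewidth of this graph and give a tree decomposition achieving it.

Every bag has size at most 2, so the width is 2 − 1 = 1 and tw(G) ≤ 1. Any graph with an edge has treewidth ≥ 1, and G has the edge 4–3. Therefore the treewidth is 1.

Treewidth 1.
One optimal decomposition is:
Bags: B1 = {3, 4}  B2 = {2, 3}  B3 = {1, 2}
Tree: B1–B2, B2–B3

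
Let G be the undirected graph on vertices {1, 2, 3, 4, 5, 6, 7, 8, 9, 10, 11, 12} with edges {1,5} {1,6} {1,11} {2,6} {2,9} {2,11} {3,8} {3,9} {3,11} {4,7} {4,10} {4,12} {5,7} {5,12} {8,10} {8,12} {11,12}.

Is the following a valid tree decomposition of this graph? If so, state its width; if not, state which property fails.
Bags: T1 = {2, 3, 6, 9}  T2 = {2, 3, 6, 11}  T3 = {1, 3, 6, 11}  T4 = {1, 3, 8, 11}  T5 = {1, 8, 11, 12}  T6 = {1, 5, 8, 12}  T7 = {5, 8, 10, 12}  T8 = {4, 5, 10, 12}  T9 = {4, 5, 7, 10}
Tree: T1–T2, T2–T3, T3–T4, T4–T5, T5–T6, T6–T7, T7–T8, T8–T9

Vertex coverage: the bags together contain {1, 2, 3, 4, 5, 6, 7, 8, 9, 10, 11, 12}, the full vertex set. Edge coverage: each edge of G has both endpoints in at least one bag. Running intersection: for every vertex, the bags containing it form a connected subtree. All three properties hold, so this is a valid tree decomposition of width max|bag| − 1 = 3, and hence tw(G) ≤ 3.

Yes; width 3.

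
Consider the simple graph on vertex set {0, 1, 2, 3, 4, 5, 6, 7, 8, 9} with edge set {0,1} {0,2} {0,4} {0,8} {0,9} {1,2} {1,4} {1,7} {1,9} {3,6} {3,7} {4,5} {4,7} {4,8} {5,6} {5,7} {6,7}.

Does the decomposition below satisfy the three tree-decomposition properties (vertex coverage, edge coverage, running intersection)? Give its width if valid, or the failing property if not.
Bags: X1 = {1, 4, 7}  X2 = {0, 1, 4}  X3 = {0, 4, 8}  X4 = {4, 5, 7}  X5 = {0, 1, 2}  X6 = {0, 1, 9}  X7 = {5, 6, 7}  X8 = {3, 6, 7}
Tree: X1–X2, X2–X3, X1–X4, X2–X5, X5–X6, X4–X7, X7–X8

Yes; width 2.

Every vertex of G appears in some bag (union = {0, 1, 2, 3, 4, 5, 6, 7, 8, 9}); every edge is covered by a bag; and for each vertex v the set of bags containing v is connected in the bag tree. The decomposition is therefore valid. The largest bag has 3 vertices, so the width is 2.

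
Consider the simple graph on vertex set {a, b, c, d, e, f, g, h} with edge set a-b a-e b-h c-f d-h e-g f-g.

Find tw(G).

A width-1 tree decomposition is:
Bags: B1 = {d, h}  B2 = {b, h}  B3 = {a, b}  B4 = {a, e}  B5 = {e, g}  B6 = {f, g}  B7 = {c, f}
Tree: B1–B2, B2–B3, B3–B4, B4–B5, B5–B6, B6–B7
Each bag holds 2 vertices, so the decomposition has width 1, which upper-bounds the treewidth. G has an edge, so its treewidth is at least 1. The upper and lower bounds meet at 1, so that is the treewidth.

1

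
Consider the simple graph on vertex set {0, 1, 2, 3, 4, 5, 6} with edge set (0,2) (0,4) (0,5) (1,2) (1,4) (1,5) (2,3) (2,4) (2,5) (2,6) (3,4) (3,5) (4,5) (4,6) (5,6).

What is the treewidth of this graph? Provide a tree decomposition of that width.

Treewidth 3.
One optimal decomposition is:
Bags: B1 = {2, 3, 4, 5}  B2 = {1, 2, 4, 5}  B3 = {0, 2, 4, 5}  B4 = {2, 4, 5, 6}
Tree: B1–B2, B1–B3, B1–B4

Every bag has size at most 4, so the width is 4 − 1 = 3 and tw(G) ≤ 3. For the lower bound, the 4 vertices {0, 2, 4, 5} are pairwise adjacent, and any tree decomposition puts a clique entirely inside one bag — forcing width ≥ 3. Combining the bounds, tw(G) = 3.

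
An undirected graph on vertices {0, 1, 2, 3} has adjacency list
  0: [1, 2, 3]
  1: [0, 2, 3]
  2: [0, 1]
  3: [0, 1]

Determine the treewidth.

A width-2 tree decomposition is:
Bags: B1 = {0, 1, 3}  B2 = {0, 1, 2}
Tree: B1–B2
Every bag has size at most 3, so the width is 3 − 1 = 2 and tw(G) ≤ 2. On the other hand G contains the 3-clique {0, 1, 2}. A clique must lie in a single bag of any decomposition, so no decomposition can have width below 2. Therefore the treewidth is 2.

2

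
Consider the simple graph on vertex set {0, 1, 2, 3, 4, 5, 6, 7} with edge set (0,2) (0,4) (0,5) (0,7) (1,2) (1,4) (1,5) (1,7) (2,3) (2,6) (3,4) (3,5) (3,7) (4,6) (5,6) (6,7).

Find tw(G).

A width-4 tree decomposition is:
Bags: B1 = {0, 1, 3, 6, 7}  B2 = {0, 1, 3, 4, 6}  B3 = {0, 1, 3, 5, 6}  B4 = {0, 1, 2, 3, 6}
Tree: B1–B2, B2–B3, B3–B4
The largest bag has 5 vertices, giving width 4; this decomposition certifies tw(G) ≤ 4. For the lower bound: the 5 vertex sets {0,7}, {4,6}, {3,5}, {1}, {2} are disjoint, each induces a connected subgraph, and every pair is joined by at least one edge of G. Contracting each set to a single vertex therefore yields K_{5} as a minor, and since treewidth is minor-monotone, tw(G) ≥ tw(K_{5}) = 4. The upper and lower bounds meet at 4, so that is the treewidth.

4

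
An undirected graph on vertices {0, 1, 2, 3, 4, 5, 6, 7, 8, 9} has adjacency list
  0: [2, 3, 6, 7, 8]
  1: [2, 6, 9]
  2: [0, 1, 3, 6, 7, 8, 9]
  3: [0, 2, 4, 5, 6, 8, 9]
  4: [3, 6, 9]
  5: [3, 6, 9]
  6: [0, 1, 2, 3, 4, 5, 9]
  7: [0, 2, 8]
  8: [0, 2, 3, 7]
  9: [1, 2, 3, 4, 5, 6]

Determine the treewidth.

A width-3 tree decomposition is:
Bags: B1 = {2, 3, 6, 9}  B2 = {1, 2, 6, 9}  B3 = {0, 2, 3, 6}  B4 = {3, 4, 6, 9}  B5 = {3, 5, 6, 9}  B6 = {0, 2, 3, 8}  B7 = {0, 2, 7, 8}
Tree: B1–B2, B1–B3, B1–B4, B4–B5, B3–B6, B6–B7
The largest bag has 4 vertices, giving width 3; this decomposition certifies tw(G) ≤ 3. For the lower bound, the 4 vertices {0, 2, 3, 8} are pairwise adjacent, and any tree decomposition puts a clique entirely inside one bag — forcing width ≥ 3. The upper and lower bounds meet at 3, so that is the treewidth.

3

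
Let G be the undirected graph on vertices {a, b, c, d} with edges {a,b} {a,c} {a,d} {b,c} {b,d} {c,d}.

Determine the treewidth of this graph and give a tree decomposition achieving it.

Treewidth 3.
One optimal decomposition is:
Bags: B1 = {a, b, c, d}
Tree: (single bag)

With just one bag of size 4, the width is 4 − 1 = 3, so tw(G) ≤ 3. For the lower bound, the 4 vertices {a, b, c, d} are pairwise adjacent, and any tree decomposition puts a clique entirely inside one bag — forcing width ≥ 3. Therefore the treewidth is 3.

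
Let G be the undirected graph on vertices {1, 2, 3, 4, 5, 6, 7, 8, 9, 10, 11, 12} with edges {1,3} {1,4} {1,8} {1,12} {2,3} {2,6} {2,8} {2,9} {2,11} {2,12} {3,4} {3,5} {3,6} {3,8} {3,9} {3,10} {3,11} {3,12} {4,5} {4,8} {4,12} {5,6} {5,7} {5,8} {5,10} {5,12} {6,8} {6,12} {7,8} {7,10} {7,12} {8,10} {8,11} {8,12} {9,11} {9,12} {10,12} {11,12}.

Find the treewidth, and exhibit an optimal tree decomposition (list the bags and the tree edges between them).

Treewidth 4.
Bags: B1 = {3, 5, 6, 8, 12}  B2 = {3, 5, 8, 10, 12}  B3 = {5, 7, 8, 10, 12}  B4 = {2, 3, 6, 8, 12}  B5 = {2, 3, 8, 11, 12}  B6 = {2, 3, 9, 11, 12}  B7 = {3, 4, 5, 8, 12}  B8 = {1, 3, 4, 8, 12}
Tree: B1–B2, B2–B3, B1–B4, B4–B5, B5–B6, B1–B7, B7–B8

Every bag has size at most 5, so the width is 5 − 1 = 4 and tw(G) ≤ 4. For the lower bound, the 5 vertices {1, 3, 4, 8, 12} are pairwise adjacent, and any tree decomposition puts a clique entirely inside one bag — forcing width ≥ 4. The upper and lower bounds meet at 4, so that is the treewidth.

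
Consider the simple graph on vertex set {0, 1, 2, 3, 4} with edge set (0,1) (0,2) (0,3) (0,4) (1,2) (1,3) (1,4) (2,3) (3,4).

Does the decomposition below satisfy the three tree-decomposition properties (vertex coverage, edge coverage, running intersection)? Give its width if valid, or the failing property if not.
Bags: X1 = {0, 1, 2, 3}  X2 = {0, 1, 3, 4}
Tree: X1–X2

Checking the three conditions: (i) the bags cover all of {0, 1, 2, 3, 4}; (ii) for each edge, some bag contains both endpoints; (iii) the bags containing any fixed vertex form a subtree. All hold, so the decomposition is valid with width 4 − 1 = 3.

Yes; width 3.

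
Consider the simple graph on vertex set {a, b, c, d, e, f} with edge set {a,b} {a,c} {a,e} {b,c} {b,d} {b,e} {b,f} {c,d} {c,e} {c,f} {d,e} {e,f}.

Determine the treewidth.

A width-3 tree decomposition is:
Bags: B1 = {b, c, e, f}  B2 = {b, c, d, e}  B3 = {a, b, c, e}
Tree: B1–B2, B1–B3
Each bag holds 4 vertices, so the decomposition has width 3, which upper-bounds the treewidth. Conversely, {b, c, d, e} is a clique of size 4, and the vertices of any clique must share a bag in every tree decomposition; so some bag has ≥ 4 vertices and tw(G) ≥ 3. Therefore the treewidth is 3.

3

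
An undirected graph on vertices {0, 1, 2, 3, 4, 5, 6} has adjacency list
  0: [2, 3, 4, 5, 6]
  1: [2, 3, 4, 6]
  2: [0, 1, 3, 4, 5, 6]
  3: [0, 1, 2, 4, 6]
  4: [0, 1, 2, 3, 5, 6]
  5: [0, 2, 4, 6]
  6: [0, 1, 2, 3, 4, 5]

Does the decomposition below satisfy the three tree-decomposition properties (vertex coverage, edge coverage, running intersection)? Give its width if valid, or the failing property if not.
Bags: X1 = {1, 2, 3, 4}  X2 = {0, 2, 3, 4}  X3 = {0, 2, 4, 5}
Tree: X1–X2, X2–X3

A tree decomposition must satisfy three properties: every vertex lies in some bag; for every edge, both endpoints lie together in some bag; and for every vertex, the bags containing it form a connected subtree. Here vertex 6 appears in no bag, so the decomposition is invalid.

No — vertex 6 appears in no bag.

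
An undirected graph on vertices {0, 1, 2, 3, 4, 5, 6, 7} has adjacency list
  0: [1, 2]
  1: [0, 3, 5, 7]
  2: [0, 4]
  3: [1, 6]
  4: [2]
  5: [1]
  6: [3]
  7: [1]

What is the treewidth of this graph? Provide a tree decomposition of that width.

Treewidth 1.
One such decomposition:
Bags: B1 = {0, 1}  B2 = {0, 2}  B3 = {1, 5}  B4 = {1, 7}  B5 = {2, 4}  B6 = {1, 3}  B7 = {3, 6}
Tree: B1–B2, B1–B3, B1–B4, B2–B5, B1–B6, B6–B7

Each bag holds 2 vertices, so the decomposition has width 1, which upper-bounds the treewidth. Since G has at least one edge (e.g. 0–1), it is not an edgeless graph, so tw(G) ≥ 1. The upper and lower bounds meet at 1, so that is the treewidth.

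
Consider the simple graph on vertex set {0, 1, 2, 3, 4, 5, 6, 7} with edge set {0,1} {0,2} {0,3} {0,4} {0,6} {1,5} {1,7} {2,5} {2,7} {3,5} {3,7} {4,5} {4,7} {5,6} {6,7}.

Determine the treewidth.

A width-3 tree decomposition is:
Bags: B1 = {0, 1, 5, 7}  B2 = {0, 2, 5, 7}  B3 = {0, 4, 5, 7}  B4 = {0, 3, 5, 7}  B5 = {0, 5, 6, 7}
Tree: B1–B2, B2–B3, B3–B4, B4–B5
The largest bag has 4 vertices, giving width 3; this decomposition certifies tw(G) ≤ 3. For the lower bound: the 4 vertex sets {1,5}, {2,7}, {0}, {4} are disjoint, each induces a connected subgraph, and every pair is joined by at least one edge of G. Contracting each set to a single vertex therefore yields K_{4} as a minor, and since treewidth is minor-monotone, tw(G) ≥ tw(K_{4}) = 3. The upper and lower bounds meet at 3, so that is the treewidth.

3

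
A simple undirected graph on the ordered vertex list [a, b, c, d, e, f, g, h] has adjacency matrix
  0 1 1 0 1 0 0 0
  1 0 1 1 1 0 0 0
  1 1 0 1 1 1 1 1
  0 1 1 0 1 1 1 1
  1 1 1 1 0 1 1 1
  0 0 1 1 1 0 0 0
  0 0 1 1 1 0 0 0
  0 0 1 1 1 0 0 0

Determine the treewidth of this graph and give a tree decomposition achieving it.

Each bag holds 4 vertices, so the decomposition has width 3, which upper-bounds the treewidth. On the other hand G contains the 4-clique {c, d, e, g}. A clique must lie in a single bag of any decomposition, so no decomposition can have width below 3. Therefore the treewidth is 3.

Treewidth 3.
One such decomposition:
Bags: B1 = {b, c, d, e}  B2 = {c, d, e, f}  B3 = {c, d, e, g}  B4 = {a, b, c, e}  B5 = {c, d, e, h}
Tree: B1–B2, B1–B3, B1–B4, B1–B5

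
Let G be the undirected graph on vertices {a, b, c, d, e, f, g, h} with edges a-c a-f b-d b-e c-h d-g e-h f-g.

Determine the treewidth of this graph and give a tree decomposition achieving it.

Treewidth 2.
Bags: B1 = {c, e, h}  B2 = {b, c, e}  B3 = {b, c, d}  B4 = {c, d, g}  B5 = {c, f, g}  B6 = {a, c, f}
Tree: B1–B2, B2–B3, B3–B4, B4–B5, B5–B6

Every bag has size at most 3, so the width is 3 − 1 = 2 and tw(G) ≤ 2. For the lower bound, G contains the cycle c–h–e–b–d–g–f–a–c, so G is not a forest; only forests have treewidth ≤ 1, hence tw(G) ≥ 2. Therefore the treewidth is 2.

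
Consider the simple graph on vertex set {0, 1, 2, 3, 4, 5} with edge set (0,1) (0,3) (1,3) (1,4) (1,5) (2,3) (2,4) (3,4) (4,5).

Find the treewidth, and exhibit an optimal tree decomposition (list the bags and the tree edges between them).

The largest bag has 3 vertices, giving width 2; this decomposition certifies tw(G) ≤ 2. For the lower bound, the 3 vertices {0, 1, 3} are pairwise adjacent, and any tree decomposition puts a clique entirely inside one bag — forcing width ≥ 2. The upper and lower bounds meet at 2, so that is the treewidth.

Treewidth 2.
One such decomposition:
Bags: B1 = {1, 3, 4}  B2 = {1, 4, 5}  B3 = {2, 3, 4}  B4 = {0, 1, 3}
Tree: B1–B2, B1–B3, B1–B4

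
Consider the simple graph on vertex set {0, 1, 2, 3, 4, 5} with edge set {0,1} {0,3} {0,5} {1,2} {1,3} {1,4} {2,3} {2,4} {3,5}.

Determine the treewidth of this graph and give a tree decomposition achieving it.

Every bag has size at most 3, so the width is 3 − 1 = 2 and tw(G) ≤ 2. Conversely, {0, 1, 3} is a clique of size 3, and the vertices of any clique must share a bag in every tree decomposition; so some bag has ≥ 3 vertices and tw(G) ≥ 2. The upper and lower bounds meet at 2, so that is the treewidth.

Treewidth 2.
One optimal decomposition is:
Bags: B1 = {0, 1, 3}  B2 = {0, 3, 5}  B3 = {1, 2, 3}  B4 = {1, 2, 4}
Tree: B1–B2, B1–B3, B3–B4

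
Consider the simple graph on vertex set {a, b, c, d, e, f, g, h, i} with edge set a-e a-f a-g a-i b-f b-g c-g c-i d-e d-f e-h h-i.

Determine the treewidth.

3

A width-3 tree decomposition is:
Bags: B1 = {c, e, h, i}  B2 = {a, c, e, i}  B3 = {a, c, e, g}  B4 = {a, d, e, g}  B5 = {a, d, f, g}  B6 = {b, d, f, g}
Tree: B1–B2, B2–B3, B3–B4, B4–B5, B5–B6
Each bag holds 4 vertices, so the decomposition has width 3, which upper-bounds the treewidth. For the lower bound: the 4 vertex sets {c,h,i}, {e}, {a}, {b,d,f,g} are disjoint, each induces a connected subgraph, and every pair is joined by at least one edge of G. Contracting each set to a single vertex therefore yields K_{4} as a minor, and since treewidth is minor-monotone, tw(G) ≥ tw(K_{4}) = 3. The upper and lower bounds meet at 3, so that is the treewidth.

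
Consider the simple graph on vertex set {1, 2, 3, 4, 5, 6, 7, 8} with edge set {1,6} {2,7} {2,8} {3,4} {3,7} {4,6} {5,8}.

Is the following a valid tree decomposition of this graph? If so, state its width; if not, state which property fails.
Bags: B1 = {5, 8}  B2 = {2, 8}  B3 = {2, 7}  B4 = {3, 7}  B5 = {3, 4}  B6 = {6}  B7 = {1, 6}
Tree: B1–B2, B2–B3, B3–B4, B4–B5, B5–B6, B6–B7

A tree decomposition must satisfy three properties: every vertex lies in some bag; for every edge, both endpoints lie together in some bag; and for every vertex, the bags containing it form a connected subtree. Here edge (4,6) lies in no bag, so the decomposition is invalid.

No — edge (4,6) lies in no bag.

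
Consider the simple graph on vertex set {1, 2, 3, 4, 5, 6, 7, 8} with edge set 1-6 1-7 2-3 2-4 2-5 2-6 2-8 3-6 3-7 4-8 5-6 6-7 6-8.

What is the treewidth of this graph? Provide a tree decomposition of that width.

The largest bag has 3 vertices, giving width 2; this decomposition certifies tw(G) ≤ 2. For the lower bound, the 3 vertices {2, 4, 8} are pairwise adjacent, and any tree decomposition puts a clique entirely inside one bag — forcing width ≥ 2. Combining the bounds, tw(G) = 2.

Treewidth 2.
One such decomposition:
Bags: B1 = {2, 6, 8}  B2 = {2, 5, 6}  B3 = {2, 3, 6}  B4 = {3, 6, 7}  B5 = {2, 4, 8}  B6 = {1, 6, 7}
Tree: B1–B2, B2–B3, B3–B4, B1–B5, B4–B6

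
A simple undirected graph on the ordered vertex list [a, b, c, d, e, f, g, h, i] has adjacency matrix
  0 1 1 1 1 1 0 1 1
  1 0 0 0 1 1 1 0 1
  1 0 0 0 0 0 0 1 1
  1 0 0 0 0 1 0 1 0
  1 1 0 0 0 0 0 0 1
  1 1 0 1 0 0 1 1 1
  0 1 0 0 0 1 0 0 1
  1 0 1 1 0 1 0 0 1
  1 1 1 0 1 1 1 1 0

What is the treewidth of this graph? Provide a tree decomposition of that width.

Treewidth 3.
Bags: B1 = {a, f, h, i}  B2 = {a, b, f, i}  B3 = {b, f, g, i}  B4 = {a, d, f, h}  B5 = {a, c, h, i}  B6 = {a, b, e, i}
Tree: B1–B2, B2–B3, B1–B4, B1–B5, B2–B6

Each bag holds 4 vertices, so the decomposition has width 3, which upper-bounds the treewidth. Conversely, {a, d, f, h} is a clique of size 4, and the vertices of any clique must share a bag in every tree decomposition; so some bag has ≥ 4 vertices and tw(G) ≥ 3. Combining the bounds, tw(G) = 3.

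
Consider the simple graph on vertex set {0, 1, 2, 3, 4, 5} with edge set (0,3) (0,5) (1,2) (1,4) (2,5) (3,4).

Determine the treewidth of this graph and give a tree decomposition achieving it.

Treewidth 2.
Bags: B1 = {1, 2, 4}  B2 = {2, 4, 5}  B3 = {0, 4, 5}  B4 = {0, 3, 4}
Tree: B1–B2, B2–B3, B3–B4

Every bag has size at most 3, so the width is 3 − 1 = 2 and tw(G) ≤ 2. For the lower bound, G contains the cycle 4–1–2–5–0–3–4, so G is not a forest; only forests have treewidth ≤ 1, hence tw(G) ≥ 2. The upper and lower bounds meet at 2, so that is the treewidth.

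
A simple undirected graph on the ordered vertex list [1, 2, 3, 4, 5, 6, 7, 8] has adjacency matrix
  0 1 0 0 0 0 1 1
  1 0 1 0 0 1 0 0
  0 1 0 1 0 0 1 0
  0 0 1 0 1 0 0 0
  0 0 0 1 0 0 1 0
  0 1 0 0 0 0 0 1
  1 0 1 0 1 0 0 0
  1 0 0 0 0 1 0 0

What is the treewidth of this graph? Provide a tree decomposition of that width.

Treewidth 2.
One optimal decomposition is:
Bags: B1 = {4, 5, 7}  B2 = {3, 4, 7}  B3 = {1, 3, 7}  B4 = {1, 2, 3}  B5 = {1, 2, 8}  B6 = {2, 6, 8}
Tree: B1–B2, B2–B3, B3–B4, B4–B5, B5–B6

Each bag holds 3 vertices, so the decomposition has width 2, which upper-bounds the treewidth. For the lower bound, G contains the cycle 5–4–3–7–5, so G is not a forest; only forests have treewidth ≤ 1, hence tw(G) ≥ 2. Combining the bounds, tw(G) = 2.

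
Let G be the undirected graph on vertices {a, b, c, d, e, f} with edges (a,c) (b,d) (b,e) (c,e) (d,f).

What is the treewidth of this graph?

1

A width-1 tree decomposition is:
Bags: B1 = {a, c}  B2 = {c, e}  B3 = {b, e}  B4 = {b, d}  B5 = {d, f}
Tree: B1–B2, B2–B3, B3–B4, B4–B5
Each bag holds 2 vertices, so the decomposition has width 1, which upper-bounds the treewidth. Since G has at least one edge (e.g. a–c), it is not an edgeless graph, so tw(G) ≥ 1. Combining the bounds, tw(G) = 1.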